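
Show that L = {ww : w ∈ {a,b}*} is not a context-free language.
Assume for contradiction that L is context-free, and let p ≥ 1 be the pumping length given by the pumping lemma for CFLs.
Choose s = a^p b^p a^p b^p. Then s ∈ L (take w = a^p b^p) and |s| = 4p ≥ p.
By the CFL pumping lemma, s = uvxyz for some u, v, x, y, z with |vxy| ≤ p, |vy| ≥ 1, and uv^i xy^i z ∈ L for every i ≥ 0.

Write s as four blocks A₁ B₁ A₂ B₂ with A₁ = A₂ = a^p and B₁ = B₂ = b^p. Since |vxy| ≤ p, the window vxy lies inside at most two adjacent blocks. Take i = 0 and let t = uxz, so |t| = 4p − |vy| with 1 ≤ |vy| ≤ p. If |t| is odd, t ∉ L immediately, so assume |vy| is even (hence |vy| ≥ 2) and |t|/2 = 2p − |vy|/2, which satisfies p ≤ |t|/2 ≤ 2p − 1.

Case 1 (vxy inside A₁B₁): t = a^(p−j) b^(p−l) a^p b^p with j + l = |vy|. The second half of t has length < 2p, so it is a suffix of the trailing a^p b^p and ends in b; the first half is a^(p−j) b^(p−l) a^((j+l)/2), which ends in a because (j+l)/2 ≥ 1. The halves differ, so t ∉ L.

Case 2 (vxy inside B₁A₂, straddling the middle): t = a^p b^(p−j) a^(p−l) b^p with j + l = |vy|. If t = ww, then w is a prefix of t of length ≥ p, so w begins with a^p; and w is a suffix of t of length ≥ p, so w ends with b^p. That forces |w| ≥ 2p, contradicting |w| = |t|/2 ≤ 2p − 1. So t ∉ L.

Case 3 (vxy inside A₂B₂): t = a^p b^p a^(p−j) b^(p−l) with j + l = |vy|. The first half of t is a prefix of a^p b^p, so it begins with a; the second half is b^((j+l)/2) a^(p−j) b^(p−l), which begins with b. The halves differ, so t ∉ L.

In every case uv⁰xy⁰z = uxz ∉ L.

This contradicts the CFL pumping lemma, which requires uv^i xy^i z ∈ L for all i ≥ 0.
Hence L = {ww : w ∈ {a,b}*} is not context-free. ∎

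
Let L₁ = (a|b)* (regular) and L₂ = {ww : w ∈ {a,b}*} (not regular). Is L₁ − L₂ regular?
No — L₁ − L₂ is not regular.

L₁ − L₂ is the complement of {ww} within {a,b}*. If it were regular, its complement {ww} would be regular as well (regular languages are closed under complement) — contradiction. So L₁ − L₂ is not regular.

Note that the bare facts "L₁ regular, L₂ non-regular" do not settle the question by themselves: the closure of regular languages under ∪, ∩, complement and difference applies only when BOTH operands are regular. With a non-regular operand the result can come out regular or non-regular depending on the specific languages, so one has to work out L₁ − L₂ for this particular pair, as above.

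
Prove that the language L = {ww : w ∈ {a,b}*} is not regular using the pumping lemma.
Assume for contradiction that L is regular, and let p ≥ 1 be the pumping length given by the pumping lemma.
Choose s = a^p b a^p b. Then s ∈ L (take w = a^p b) and |s| = 2p + 2 ≥ p.
By the pumping lemma, s = xyz for some x, y, z with |xy| ≤ p, |y| ≥ 1, and xy^i z ∈ L for every i ≥ 0.
Since |xy| ≤ p and the first p symbols of s are all a's, y = a^k for some k with 1 ≤ k ≤ p.

Take i = 2: t = xy²z = a^(p + k) b a^p b.
Suppose t = uu for some string u. The string t contains exactly two b's and ends in b, so u contains exactly one b and ends in b; hence u = a^j b for some j, and uu = a^j b a^j b. Comparing with t = a^(p + k) b a^p b forces j = p + k (first block) and j = p (second block), which is impossible since k ≥ 1. So t ∉ L.

This contradicts the pumping lemma, which requires xy^i z ∈ L for all i ≥ 0.
Hence L = {ww : w ∈ {a,b}*} is not regular. ∎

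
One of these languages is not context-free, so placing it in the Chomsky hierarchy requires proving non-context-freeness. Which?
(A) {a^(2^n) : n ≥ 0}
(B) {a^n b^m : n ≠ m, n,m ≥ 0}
(A) {a^(2^n) : n ≥ 0}

(A) {a^(2^n) : n ≥ 0} requires the CFL pumping lemma.

- {a^n b^m : n ≠ m, n,m ≥ 0} is context-free (but not regular)
  • Can be shown non-regular with the regular pumping lemma
  • After pumping a's, we can make n = m

- {a^(2^n) : n ≥ 0} is NOT context-free
  • Requires the CFL pumping lemma to prove
  • Gaps between powers of 2 grow exponentially

The CFL pumping lemma is "stronger" in that it can prove non-membership
in the larger class of context-free languages.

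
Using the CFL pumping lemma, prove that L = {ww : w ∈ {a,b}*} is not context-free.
Assume for contradiction that L is context-free, and let p ≥ 1 be the pumping length given by the pumping lemma for CFLs.
Choose s = a^p b^p a^p b^p. Then s ∈ L (take w = a^p b^p) and |s| = 4p ≥ p.
By the CFL pumping lemma, s = uvxyz for some u, v, x, y, z with |vxy| ≤ p, |vy| ≥ 1, and uv^i xy^i z ∈ L for every i ≥ 0.

Write s as four blocks A₁ B₁ A₂ B₂ with A₁ = A₂ = a^p and B₁ = B₂ = b^p. Since |vxy| ≤ p, the window vxy lies inside at most two adjacent blocks. Take i = 0 and let t = uxz, so |t| = 4p − |vy| with 1 ≤ |vy| ≤ p. If |t| is odd, t ∉ L immediately, so assume |vy| is even (hence |vy| ≥ 2) and |t|/2 = 2p − |vy|/2, which satisfies p ≤ |t|/2 ≤ 2p − 1.

Case 1 (vxy inside A₁B₁): t = a^(p−j) b^(p−l) a^p b^p with j + l = |vy|. The second half of t has length < 2p, so it is a suffix of the trailing a^p b^p and ends in b; the first half is a^(p−j) b^(p−l) a^((j+l)/2), which ends in a because (j+l)/2 ≥ 1. The halves differ, so t ∉ L.

Case 2 (vxy inside B₁A₂, straddling the middle): t = a^p b^(p−j) a^(p−l) b^p with j + l = |vy|. If t = ww, then w is a prefix of t of length ≥ p, so w begins with a^p; and w is a suffix of t of length ≥ p, so w ends with b^p. That forces |w| ≥ 2p, contradicting |w| = |t|/2 ≤ 2p − 1. So t ∉ L.

Case 3 (vxy inside A₂B₂): t = a^p b^p a^(p−j) b^(p−l) with j + l = |vy|. The first half of t is a prefix of a^p b^p, so it begins with a; the second half is b^((j+l)/2) a^(p−j) b^(p−l), which begins with b. The halves differ, so t ∉ L.

In every case uv⁰xy⁰z = uxz ∉ L.

This contradicts the CFL pumping lemma, which requires uv^i xy^i z ∈ L for all i ≥ 0.
Hence L = {ww : w ∈ {a,b}*} is not context-free. ∎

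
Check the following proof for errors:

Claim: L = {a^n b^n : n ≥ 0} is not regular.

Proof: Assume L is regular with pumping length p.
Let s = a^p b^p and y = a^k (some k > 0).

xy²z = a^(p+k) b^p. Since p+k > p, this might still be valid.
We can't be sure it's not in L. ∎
The proof is INCORRECT.

Error: The conclusion is wrong.
xy²z = a^(p+k) b^p is definitely NOT in L because the number of a's (p+k) ≠ number of b's (p).
The proof incorrectly doubts what is actually a valid contradiction.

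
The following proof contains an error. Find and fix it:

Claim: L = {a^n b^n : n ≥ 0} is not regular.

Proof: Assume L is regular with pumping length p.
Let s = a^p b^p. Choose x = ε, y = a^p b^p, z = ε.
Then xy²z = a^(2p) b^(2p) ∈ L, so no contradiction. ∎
Error: The decomposition violates |xy| ≤ p. With y = a^p b^p, |xy| = |y| = 2p > p. (The proof also miscomputes xy²z, which would be a^p b^p a^p b^p rather than a^(2p) b^(2p), and it wrongly treats one harmless decomposition as settling the matter — the prover does not get to choose the decomposition.)

Correction: The pumping lemma requires |xy| ≤ p, and the argument must handle every decomposition satisfying |xy| ≤ p, |y| ≥ 1. Since s starts with p a's, any such y consists only of a's, say y = a^k with k ≥ 1. Then xy²z = a^(p+k) b^p has unequal numbers of a's and b's, so xy²z ∉ L — the required contradiction.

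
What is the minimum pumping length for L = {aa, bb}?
p = 3

For a finite language L, the pumping lemma holds vacuously if p > max|s| for s ∈ L.

The longest string in L = {aa, bb} has length 2.
If p = 3, then no string s ∈ L has |s| ≥ p, so the condition is vacuously true.

The minimum pumping length is p = 3.

Why no smaller p works: for any p ≤ 2, the longest string s ∈ L has |s| = 2 ≥ p, so it would
have to be pumpable; but pumping up (i = 2, 3, ...) produces ever longer strings, which cannot all lie in the
finite language L. So the pumping property fails for every p ≤ 2.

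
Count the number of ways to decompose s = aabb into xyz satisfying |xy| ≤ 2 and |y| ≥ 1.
3

For s = 'aabb' with pumping length p = 2:

Constraints: |xy| ≤ 2, |y| > 0

Valid decompositions (|xy| ≤ p, |y| ≥ 1):
  • x='', y='a', z='abb'
  • x='a', y='a', z='bb'
  • x='', y='aa', z='bb'

Total count: 3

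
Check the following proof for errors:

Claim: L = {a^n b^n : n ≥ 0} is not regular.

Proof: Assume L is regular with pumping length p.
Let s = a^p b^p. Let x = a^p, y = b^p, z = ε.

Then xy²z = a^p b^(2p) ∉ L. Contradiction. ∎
The proof is INCORRECT.

Error: The decomposition violates |xy| ≤ p.
With x = a^p and y = b^p, we have |xy| = 2p > p.
The pumping lemma requires |xy| ≤ p, so y must be within the first p characters.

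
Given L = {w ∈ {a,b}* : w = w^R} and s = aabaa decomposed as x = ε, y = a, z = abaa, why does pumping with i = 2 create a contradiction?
xy²z = aaabaa ∉ L

Pumping with i = 2 replaces y = a by y² = aa:
- Original: s = xyz = aabaa; aabaa reversed is aabaa, the same string, so it is a palindrome and is in L
- Pumped: xy²z = ε · aa · abaa = aaabaa
- aaabaa reversed is aabaaa ≠ aaabaa, so it is not a palindrome and is not in L

The pumping lemma would require xy²z ∈ L, so this decomposition yields a contradiction.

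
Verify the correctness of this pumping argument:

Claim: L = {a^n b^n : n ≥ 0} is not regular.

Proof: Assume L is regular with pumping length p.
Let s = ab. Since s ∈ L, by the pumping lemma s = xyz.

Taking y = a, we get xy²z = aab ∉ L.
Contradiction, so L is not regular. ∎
The proof is INCORRECT.

Error: The string s = ab may be shorter than p.
The pumping lemma only applies to strings with |s| ≥ p, and p is not under our control.
We must choose s in terms of p, e.g. s = a^p b^p, to ensure |s| ≥ p.
(The proof also fixes one particular y; a valid argument must handle every decomposition with |xy| ≤ p and |y| ≥ 1 — for s = a^p b^p this forces y = a^k, and then xy²z = a^(p+k) b^p ∉ L.)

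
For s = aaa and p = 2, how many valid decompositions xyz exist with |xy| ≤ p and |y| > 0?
3

For s = 'aaa' with pumping length p = 2:

Constraints: |xy| ≤ 2, |y| > 0

Valid decompositions (|xy| ≤ p, |y| ≥ 1):
  • x='', y='a', z='aa'
  • x='a', y='a', z='a'
  • x='', y='aa', z='a'

Total count: 3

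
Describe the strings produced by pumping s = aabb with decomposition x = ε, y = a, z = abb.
{xy^i z : i ≥ 0} = {a^(i+1) b^2 : i ≥ 0} = {abb, aabb, aaabb, ...}

With x = ε, y = a, z = abb: Starting with aabb and pumping the first 'a' (z = abb keeps the second 'a'), we get strings with i+1 a's followed by 2 b's for i = 0, 1, 2, ...; note bb is not produced because z always contributes one a.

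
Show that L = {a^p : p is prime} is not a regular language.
Assume for contradiction that L is regular, and let p ≥ 1 be the pumping length given by the pumping lemma.
Choose a prime q with q ≥ p (one exists because there are infinitely many primes) and let s = a^q. Then s ∈ L and |s| = q ≥ p.
By the pumping lemma, s = xyz for some x, y, z with |xy| ≤ p, |y| ≥ 1, and xy^i z ∈ L for every i ≥ 0.
Here y = a^k for some k with 1 ≤ k ≤ p, and xy^i z = a^(q + (i − 1)k) for every i ≥ 0.

Take i = q + 1: |xy^(q+1) z| = q + qk = q(k + 1).
Both factors satisfy q ≥ 2 and k + 1 ≥ 2, so q(k + 1) is composite, and xy^(q+1) z ∉ L.

This contradicts the pumping lemma, which requires xy^i z ∈ L for all i ≥ 0.
Hence L = {a^p : p is prime} is not regular. ∎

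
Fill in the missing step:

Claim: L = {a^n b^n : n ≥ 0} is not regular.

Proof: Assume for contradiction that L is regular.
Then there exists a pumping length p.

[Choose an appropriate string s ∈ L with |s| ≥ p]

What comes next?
s = a^p b^p

This string is in L (has equal a's and b's) and has length 2p ≥ p.
Any decomposition xyz with |xy| ≤ p means y consists only of a's,
so pumping will unbalance the counts.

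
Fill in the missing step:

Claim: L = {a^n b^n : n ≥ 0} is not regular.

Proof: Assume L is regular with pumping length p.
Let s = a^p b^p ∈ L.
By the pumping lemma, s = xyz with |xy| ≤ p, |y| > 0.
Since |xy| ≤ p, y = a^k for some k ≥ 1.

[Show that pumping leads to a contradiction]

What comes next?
Consider xy²z = a^(p+k) b^p.

Since k ≥ 1, we have p + k > p.
So xy²z has more a's than b's: (p+k) a's vs p b's.
This means xy²z ∉ L because a^n b^n requires equal counts.

This contradicts the pumping lemma which states xy²z ∈ L.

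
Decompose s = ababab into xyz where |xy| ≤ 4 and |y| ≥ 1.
x = 'a', y = 'bab', z = 'ab'

For s = ababab and p = 4, one valid decomposition is:
- x = 'a' (length 1)
- y = 'bab' (length 3)
- z = 'ab' (length 2)

Verification:
- xyz = 'a' + 'bab' + 'ab' = ababab ✓
- |xy| = 4 ≤ 4 ✓
- |y| = 3 > 0 ✓

All pumping lemma constraints are satisfied.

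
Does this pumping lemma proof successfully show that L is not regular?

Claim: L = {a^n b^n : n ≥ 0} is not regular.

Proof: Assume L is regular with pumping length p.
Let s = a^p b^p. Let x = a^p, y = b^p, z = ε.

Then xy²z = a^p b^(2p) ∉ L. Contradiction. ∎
The proof is INCORRECT.

Error: The decomposition violates |xy| ≤ p.
With x = a^p and y = b^p, we have |xy| = 2p > p.
The pumping lemma requires |xy| ≤ p, so y must be within the first p characters.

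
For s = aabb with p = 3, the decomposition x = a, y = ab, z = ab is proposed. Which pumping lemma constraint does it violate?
Violated: xyz = s

The decomposition x = a, y = ab, z = ab for s = aabb with p = 3
violates the constraint: xyz = s

xyz = 'a' + 'ab' + 'ab' = 'aabab' ≠ 'aabb' = s. The decomposition doesn't reconstruct s.

Pumping lemma constraints:
1. xyz = s (decomposition is valid)
2. |xy| ≤ p
3. |y| > 0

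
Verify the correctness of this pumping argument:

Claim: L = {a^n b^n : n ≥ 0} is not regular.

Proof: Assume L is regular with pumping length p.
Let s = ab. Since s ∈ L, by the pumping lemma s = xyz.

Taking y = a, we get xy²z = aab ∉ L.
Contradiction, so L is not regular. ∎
The proof is INCORRECT.

Error: The string s = ab may be shorter than p.
The pumping lemma only applies to strings with |s| ≥ p, and p is not under our control.
We must choose s in terms of p, e.g. s = a^p b^p, to ensure |s| ≥ p.
(The proof also fixes one particular y; a valid argument must handle every decomposition with |xy| ≤ p and |y| ≥ 1 — for s = a^p b^p this forces y = a^k, and then xy²z = a^(p+k) b^p ∉ L.)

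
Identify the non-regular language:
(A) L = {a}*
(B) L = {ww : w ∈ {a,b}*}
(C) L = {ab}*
(B) {ww : w ∈ {a,b}*}

(B) L = {ww : w ∈ {a,b}*} is NOT regular.

The pumping lemma can be used to prove this:
After pumping, the two halves no longer match

The other languages are regular because they can be recognized by finite automata.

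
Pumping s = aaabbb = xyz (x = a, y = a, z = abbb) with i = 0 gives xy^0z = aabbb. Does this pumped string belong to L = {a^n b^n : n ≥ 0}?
No

xy⁰z = a · ε · abbb = aabbb.
aabbb has 2 a's and 3 b's; 2 ≠ 3, so it is not in L.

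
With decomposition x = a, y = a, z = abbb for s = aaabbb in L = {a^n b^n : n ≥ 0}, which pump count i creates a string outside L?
i = 0

xy⁰z = a · ε · abbb = aabbb; aabbb has 2 a's and 3 b's; 2 ≠ 3, so it is not in L.
(Other choices also work, e.g. i = 2, 3; only i = 1 is guaranteed to stay in L since xy¹z = s.)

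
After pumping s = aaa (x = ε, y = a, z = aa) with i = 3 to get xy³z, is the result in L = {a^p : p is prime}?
Yes

xy³z = ε · aaa · aa = aaaaa.
aaaaa has length 5, which is prime, so it is in L.
(A single pumped string landing in L is not a contradiction by itself; a non-regularity proof needs some i for which xy^i z ∉ L, for every admissible decomposition.)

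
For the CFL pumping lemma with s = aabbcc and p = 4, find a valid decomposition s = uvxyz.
u='a', v='a', x='bb', y='c', z='c'

For s = aabbcc with pumping length p = 4:

One valid decomposition:
- u = 'a'
- v = 'a'
- x = 'bb'
- y = 'c'
- z = 'c'

Verification:
- uvxyz = 'a' + 'a' + 'bb' + 'c' + 'c' = aabbcc ✓
- |vxy| = |'abbc'| = 4 ≤ 4 ✓
- |vy| = |'ac'| = 2 > 0 ✓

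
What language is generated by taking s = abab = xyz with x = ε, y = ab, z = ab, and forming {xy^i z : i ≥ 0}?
{xy^i z : i ≥ 0} = {(ab)^(i+1) : i ≥ 0} = {ab, abab, ababab, ...}

With x = ε, y = ab, z = ab: Pumping 'ab' gives strings of alternating a's and b's.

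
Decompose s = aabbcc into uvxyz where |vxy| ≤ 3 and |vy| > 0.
u='aa', v='b', x='b', y='c', z='c'

For s = aabbcc with pumping length p = 3:

One valid decomposition:
- u = 'aa'
- v = 'b'
- x = 'b'
- y = 'c'
- z = 'c'

Verification:
- uvxyz = 'aa' + 'b' + 'b' + 'c' + 'c' = aabbcc ✓
- |vxy| = |'bbc'| = 3 ≤ 3 ✓
- |vy| = |'bc'| = 2 > 0 ✓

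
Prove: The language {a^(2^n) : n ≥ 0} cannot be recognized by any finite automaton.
Assume for contradiction that L is regular, and let p ≥ 1 be the pumping length given by the pumping lemma.
Choose s = a^(2^p). Then s ∈ L and |s| = 2^p ≥ p.
By the pumping lemma, s = xyz for some x, y, z with |xy| ≤ p, |y| ≥ 1, and xy^i z ∈ L for every i ≥ 0.
Here y = a^k for some k with 1 ≤ k ≤ |xy| ≤ p, and p < 2^p.

Take i = 2: |xy²z| = 2^p + k.
Now 2^p < 2^p + k ≤ 2^p + p < 2^p + 2^p = 2^(p+1).
So |xy²z| lies strictly between the consecutive powers of two 2^p and 2^(p+1), hence is not a power of 2, and xy²z ∉ L.

This contradicts the pumping lemma, which requires xy^i z ∈ L for all i ≥ 0.
Hence L = {a^(2^n) : n ≥ 0} is not regular. ∎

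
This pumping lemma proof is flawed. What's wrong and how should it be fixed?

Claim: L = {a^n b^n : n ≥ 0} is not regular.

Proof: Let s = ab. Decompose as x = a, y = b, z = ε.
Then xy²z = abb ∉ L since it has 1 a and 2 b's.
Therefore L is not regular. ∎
Error: The string s = ab might be shorter than the pumping length p.

Correction: Choose s = a^p b^p to ensure |s| ≥ p. Also, the decomposition is wrong: with |xy| ≤ p, y cannot include b's when s starts with p a's.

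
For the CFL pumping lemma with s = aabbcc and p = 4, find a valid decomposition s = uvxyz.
u='a', v='a', x='bb', y='c', z='c'

For s = aabbcc with pumping length p = 4:

One valid decomposition:
- u = 'a'
- v = 'a'
- x = 'bb'
- y = 'c'
- z = 'c'

Verification:
- uvxyz = 'a' + 'a' + 'bb' + 'c' + 'c' = aabbcc ✓
- |vxy| = |'abbc'| = 4 ≤ 4 ✓
- |vy| = |'ac'| = 2 > 0 ✓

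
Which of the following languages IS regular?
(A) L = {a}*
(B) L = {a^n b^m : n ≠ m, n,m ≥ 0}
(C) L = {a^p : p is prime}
(A) {a}*

(A) L = {a}* is regular.

This can be recognized by a finite automaton (DFA/NFA).
Regular expressions like {a}* define regular languages.

The other choices are not regular:
- {a^n b^m : n ≠ m, n,m ≥ 0}: After pumping a's, we can make n = m
- {a^p : p is prime}: After pumping, the length becomes composite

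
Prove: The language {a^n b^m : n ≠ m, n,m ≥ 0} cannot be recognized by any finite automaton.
Assume for contradiction that L is regular, and let p ≥ 1 be the pumping length given by the pumping lemma.
Choose s = a^p b^(p + p!). Then s ∈ L because p ≠ p + p! (as p! ≥ 1), and |s| ≥ p.
By the pumping lemma, s = xyz for some x, y, z with |xy| ≤ p, |y| ≥ 1, and xy^i z ∈ L for every i ≥ 0.
Since |xy| ≤ p and the first p symbols of s are all a's, y = a^k for some k with 1 ≤ k ≤ p.
For every i ≥ 0, xy^i z = a^(p + (i − 1)k) b^(p + p!).

Because 1 ≤ k ≤ p, k divides p!. Let t = p!/k (a positive integer) and take i = t + 1.
Then the number of a's is p + tk = p + p!, which equals the number of b's.
So xy^(t+1) z = a^(p + p!) b^(p + p!) has equally many a's and b's and is NOT in L.

This contradicts the pumping lemma, which requires xy^i z ∈ L for all i ≥ 0.
Hence L = {a^n b^m : n ≠ m, n,m ≥ 0} is not regular. ∎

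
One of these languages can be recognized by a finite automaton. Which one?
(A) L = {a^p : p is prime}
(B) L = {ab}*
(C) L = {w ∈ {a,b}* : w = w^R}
(B) {ab}*

(B) L = {ab}* is regular.

This can be recognized by a finite automaton (DFA/NFA).
Regular expressions like {ab}* define regular languages.

The other choices are not regular:
- {w ∈ {a,b}* : w = w^R}: After pumping, the string is no longer symmetric
- {a^p : p is prime}: After pumping, the length becomes composite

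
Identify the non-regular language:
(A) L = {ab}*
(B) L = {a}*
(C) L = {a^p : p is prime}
(C) {a^p : p is prime}

(C) L = {a^p : p is prime} is NOT regular.

The pumping lemma can be used to prove this:
After pumping, the length becomes composite

The other languages are regular because they can be recognized by finite automata.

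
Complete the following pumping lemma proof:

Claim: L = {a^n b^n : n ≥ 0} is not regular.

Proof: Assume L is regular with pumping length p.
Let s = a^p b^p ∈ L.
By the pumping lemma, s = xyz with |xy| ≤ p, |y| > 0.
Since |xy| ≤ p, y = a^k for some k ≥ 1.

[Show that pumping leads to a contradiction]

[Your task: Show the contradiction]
Consider xy²z = a^(p+k) b^p.

Since k ≥ 1, we have p + k > p.
So xy²z has more a's than b's: (p+k) a's vs p b's.
This means xy²z ∉ L because a^n b^n requires equal counts.

This contradicts the pumping lemma which states xy²z ∈ L.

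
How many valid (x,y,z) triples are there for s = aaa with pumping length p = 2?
3

For s = 'aaa' with pumping length p = 2:

Constraints: |xy| ≤ 2, |y| > 0

Valid decompositions (|xy| ≤ p, |y| ≥ 1):
  • x='', y='a', z='aa'
  • x='a', y='a', z='a'
  • x='', y='aa', z='a'

Total count: 3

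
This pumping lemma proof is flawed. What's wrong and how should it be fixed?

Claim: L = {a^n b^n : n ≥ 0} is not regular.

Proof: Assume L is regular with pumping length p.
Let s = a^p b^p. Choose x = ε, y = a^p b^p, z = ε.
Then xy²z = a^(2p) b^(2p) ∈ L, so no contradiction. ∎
Error: The decomposition violates |xy| ≤ p. With y = a^p b^p, |xy| = |y| = 2p > p. (The proof also miscomputes xy²z, which would be a^p b^p a^p b^p rather than a^(2p) b^(2p), and it wrongly treats one harmless decomposition as settling the matter — the prover does not get to choose the decomposition.)

Correction: The pumping lemma requires |xy| ≤ p, and the argument must handle every decomposition satisfying |xy| ≤ p, |y| ≥ 1. Since s starts with p a's, any such y consists only of a's, say y = a^k with k ≥ 1. Then xy²z = a^(p+k) b^p has unequal numbers of a's and b's, so xy²z ∉ L — the required contradiction.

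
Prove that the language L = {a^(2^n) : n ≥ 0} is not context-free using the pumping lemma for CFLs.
Assume for contradiction that L is context-free, and let p ≥ 1 be the pumping length given by the pumping lemma for CFLs.
Choose s = a^(2^p). Then s ∈ L and |s| = 2^p ≥ p.
By the CFL pumping lemma, s = uvxyz for some u, v, x, y, z with |vxy| ≤ p, |vy| ≥ 1, and uv^i xy^i z ∈ L for every i ≥ 0.
All symbols are a's, so only lengths matter: let k = |vy|, with 1 ≤ k ≤ |vxy| ≤ p < 2^p.

Take i = 2: |uv²xy²z| = 2^p + k, and 2^p < 2^p + k < 2^p + 2^p = 2^(p+1).
So the length lies strictly between consecutive powers of two and is not a power of 2; uv²xy²z ∉ L.

This contradicts the CFL pumping lemma, which requires uv^i xy^i z ∈ L for all i ≥ 0.
Hence L = {a^(2^n) : n ≥ 0} is not context-free. ∎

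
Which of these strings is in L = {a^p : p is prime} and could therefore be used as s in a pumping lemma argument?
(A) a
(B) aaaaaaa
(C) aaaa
(B) aaaaaaa

The pumping lemma is applied to a string s that lies in L, so first check membership of each option:
- (A) a has length 1, which is not prime, so it is not in L ✗
- (B) aaaaaaa has length 7, which is prime, so it is in L ✓
- (C) aaaa has length 4 = 2 × 2, which is not prime, so it is not in L ✗

Only (B) aaaaaaa is in L, so it is the only candidate that could play the role of s.
(In a complete proof one picks s in terms of the pumping length p so that |s| ≥ p is guaranteed; a fixed string like aaaaaaa illustrates the shape of such an s.)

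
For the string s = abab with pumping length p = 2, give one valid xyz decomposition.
x = 'a', y = 'b', z = 'ab'

For s = abab and p = 2, one valid decomposition is:
- x = 'a' (length 1)
- y = 'b' (length 1)
- z = 'ab' (length 2)

Verification:
- xyz = 'a' + 'b' + 'ab' = abab ✓
- |xy| = 2 ≤ 2 ✓
- |y| = 1 > 0 ✓

All pumping lemma constraints are satisfied.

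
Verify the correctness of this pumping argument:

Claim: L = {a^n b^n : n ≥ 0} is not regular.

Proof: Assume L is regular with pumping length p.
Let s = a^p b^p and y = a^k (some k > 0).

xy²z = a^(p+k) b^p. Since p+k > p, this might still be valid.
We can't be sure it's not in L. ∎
The proof is INCORRECT.

Error: The conclusion is wrong.
xy²z = a^(p+k) b^p is definitely NOT in L because the number of a's (p+k) ≠ number of b's (p).
The proof incorrectly doubts what is actually a valid contradiction.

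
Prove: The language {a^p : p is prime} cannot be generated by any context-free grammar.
Assume for contradiction that L is context-free, and let p ≥ 1 be the pumping length given by the pumping lemma for CFLs.
Choose a prime q with q ≥ p and let s = a^q. Then s ∈ L and |s| = q ≥ p.
By the CFL pumping lemma, s = uvxyz for some u, v, x, y, z with |vxy| ≤ p, |vy| ≥ 1, and uv^i xy^i z ∈ L for every i ≥ 0.
All symbols are a's, so only lengths matter: let k = |vy|, with 1 ≤ k ≤ p. Then |uv^i xy^i z| = q + (i − 1)k.

Take i = q + 1: the length is q + qk = q(k + 1).
Both factors satisfy q ≥ 2 and k + 1 ≥ 2, so q(k + 1) is composite and uv^(q+1) xy^(q+1) z ∉ L.

This contradicts the CFL pumping lemma, which requires uv^i xy^i z ∈ L for all i ≥ 0.
Hence L = {a^p : p is prime} is not context-free. ∎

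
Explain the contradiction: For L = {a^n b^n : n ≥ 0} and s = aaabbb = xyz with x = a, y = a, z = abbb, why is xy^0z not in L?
xy⁰z = aabbb ∉ L

Pumping with i = 0 replaces y = a by y⁰ = ε:
- Original: s = xyz = aaabbb; aaabbb = a^3 b^3 has equal counts (3 = 3), so it is in L
- Pumped: xy⁰z = a · ε · abbb = aabbb
- aabbb has 2 a's and 3 b's; 2 ≠ 3, so it is not in L

The pumping lemma would require xy⁰z ∈ L, so this decomposition yields a contradiction.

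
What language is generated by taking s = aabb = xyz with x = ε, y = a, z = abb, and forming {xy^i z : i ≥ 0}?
{xy^i z : i ≥ 0} = {a^(i+1) b^2 : i ≥ 0} = {abb, aabb, aaabb, ...}

With x = ε, y = a, z = abb: Starting with aabb and pumping the first 'a' (z = abb keeps the second 'a'), we get strings with i+1 a's followed by 2 b's for i = 0, 1, 2, ...; note bb is not produced because z always contributes one a.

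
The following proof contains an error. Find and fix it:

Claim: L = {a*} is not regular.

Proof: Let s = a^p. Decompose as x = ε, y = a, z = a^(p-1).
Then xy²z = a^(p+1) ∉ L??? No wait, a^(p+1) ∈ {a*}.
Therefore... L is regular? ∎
Error: The proof attempts to show a*  is not regular, but a* IS regular!

Correction: a* is a regular language (recognized by a simple DFA with one accepting state and self-loop on 'a'). The pumping lemma can only prove non-regularity, not regularity. For regular languages, pumping always works.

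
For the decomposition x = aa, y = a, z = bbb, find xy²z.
aaaabbb

Given x = 'aa', y = 'a', z = 'bbb' and i = 2:

xy^2z = x + y·y·...·y (2 times) + z
       = 'aa' + 'a'^2 + 'bbb'
       = 'aa' + 'aa' + 'bbb'
       = 'aaaabbb'

The pumped string is 'aaaabbb' with length 7.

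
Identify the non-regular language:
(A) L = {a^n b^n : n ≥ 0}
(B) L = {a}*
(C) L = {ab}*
(A) {a^n b^n : n ≥ 0}

(A) L = {a^n b^n : n ≥ 0} is NOT regular.

The pumping lemma can be used to prove this:
After pumping, the number of a's and b's become unequal

The other languages are regular because they can be recognized by finite automata.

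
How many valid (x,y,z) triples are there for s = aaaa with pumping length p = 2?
3

For s = 'aaaa' with pumping length p = 2:

Constraints: |xy| ≤ 2, |y| > 0

Valid decompositions (|xy| ≤ p, |y| ≥ 1):
  • x='', y='a', z='aaa'
  • x='a', y='a', z='aa'
  • x='', y='aa', z='aa'

Total count: 3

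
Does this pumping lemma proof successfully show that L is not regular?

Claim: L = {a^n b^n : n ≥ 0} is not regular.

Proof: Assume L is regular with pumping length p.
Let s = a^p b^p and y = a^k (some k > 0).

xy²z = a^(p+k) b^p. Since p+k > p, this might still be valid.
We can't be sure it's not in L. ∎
The proof is INCORRECT.

Error: The conclusion is wrong.
xy²z = a^(p+k) b^p is definitely NOT in L because the number of a's (p+k) ≠ number of b's (p).
The proof incorrectly doubts what is actually a valid contradiction.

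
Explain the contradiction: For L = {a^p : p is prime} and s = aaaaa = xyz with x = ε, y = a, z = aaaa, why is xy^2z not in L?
xy²z = aaaaaa ∉ L

Pumping with i = 2 replaces y = a by y² = aa:
- Original: s = xyz = aaaaa; aaaaa has length 5, which is prime, so it is in L
- Pumped: xy²z = ε · aa · aaaa = aaaaaa
- aaaaaa has length 6 = 2 × 3, which is not prime, so it is not in L

The pumping lemma would require xy²z ∈ L, so this decomposition yields a contradiction.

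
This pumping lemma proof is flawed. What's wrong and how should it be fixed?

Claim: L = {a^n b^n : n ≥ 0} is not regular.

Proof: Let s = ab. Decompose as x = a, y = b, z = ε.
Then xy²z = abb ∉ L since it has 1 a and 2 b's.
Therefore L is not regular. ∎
Error: The string s = ab might be shorter than the pumping length p.

Correction: Choose s = a^p b^p to ensure |s| ≥ p. Also, the decomposition is wrong: with |xy| ≤ p, y cannot include b's when s starts with p a's.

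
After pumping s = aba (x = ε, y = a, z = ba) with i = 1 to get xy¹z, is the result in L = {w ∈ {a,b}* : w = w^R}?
Yes

xy¹z = ε · a · ba = aba.
aba reversed is aba, the same string, so it is a palindrome and is in L.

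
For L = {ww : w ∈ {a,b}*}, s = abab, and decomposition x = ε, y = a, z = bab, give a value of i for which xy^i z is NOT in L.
i = 0

xy⁰z = ε · ε · bab = bab; bab has odd length 3, so it cannot be written as ww and is not in L.
(Other choices also work, e.g. i = 2, 3; only i = 1 is guaranteed to stay in L since xy¹z = s.)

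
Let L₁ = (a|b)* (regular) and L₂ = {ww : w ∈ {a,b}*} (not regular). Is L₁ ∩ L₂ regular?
No — L₁ ∩ L₂ is not regular.

(a|b)* is all strings over {a,b}, so L₁ ∩ L₂ = {ww : w ∈ {a,b}*} = L₂ itself, which is not regular (pump s = a^p b a^p b).

Note that the bare facts "L₁ regular, L₂ non-regular" do not settle the question by themselves: the closure of regular languages under ∪, ∩, complement and difference applies only when BOTH operands are regular. With a non-regular operand the result can come out regular or non-regular depending on the specific languages, so one has to work out L₁ ∩ L₂ for this particular pair, as above.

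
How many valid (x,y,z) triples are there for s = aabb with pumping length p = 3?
6

For s = 'aabb' with pumping length p = 3:

Constraints: |xy| ≤ 3, |y| > 0

Valid decompositions (|xy| ≤ p, |y| ≥ 1):
  • x='', y='a', z='abb'
  • x='a', y='a', z='bb'
  • x='', y='aa', z='bb'
  • x='aa', y='b', z='b'
  • x='a', y='ab', z='b'
  • x='', y='aab', z='b'

Total count: 6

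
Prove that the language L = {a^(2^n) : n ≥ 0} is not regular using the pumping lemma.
Assume for contradiction that L is regular, and let p ≥ 1 be the pumping length given by the pumping lemma.
Choose s = a^(2^p). Then s ∈ L and |s| = 2^p ≥ p.
By the pumping lemma, s = xyz for some x, y, z with |xy| ≤ p, |y| ≥ 1, and xy^i z ∈ L for every i ≥ 0.
Here y = a^k for some k with 1 ≤ k ≤ |xy| ≤ p, and p < 2^p.

Take i = 2: |xy²z| = 2^p + k.
Now 2^p < 2^p + k ≤ 2^p + p < 2^p + 2^p = 2^(p+1).
So |xy²z| lies strictly between the consecutive powers of two 2^p and 2^(p+1), hence is not a power of 2, and xy²z ∉ L.

This contradicts the pumping lemma, which requires xy^i z ∈ L for all i ≥ 0.
Hence L = {a^(2^n) : n ≥ 0} is not regular. ∎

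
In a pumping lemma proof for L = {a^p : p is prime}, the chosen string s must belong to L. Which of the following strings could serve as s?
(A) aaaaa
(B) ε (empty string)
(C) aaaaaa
(A) aaaaa

The pumping lemma is applied to a string s that lies in L, so first check membership of each option:
- (A) aaaaa has length 5, which is prime, so it is in L ✓
- (B) ε has length 0, which is not prime, so it is not in L ✗
- (C) aaaaaa has length 6 = 2 × 3, which is not prime, so it is not in L ✗

Only (A) aaaaa is in L, so it is the only candidate that could play the role of s.
(In a complete proof one picks s in terms of the pumping length p so that |s| ≥ p is guaranteed; a fixed string like aaaaa illustrates the shape of such an s.)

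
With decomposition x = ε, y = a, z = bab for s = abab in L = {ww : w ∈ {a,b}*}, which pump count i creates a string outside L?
i = 3

xy³z = ε · aaa · bab = aaabab; aaabab has length 6; its halves are aaa and bab, which differ, so it is not in L.
(Other choices also work, e.g. i = 0, 2; only i = 1 is guaranteed to stay in L since xy¹z = s.)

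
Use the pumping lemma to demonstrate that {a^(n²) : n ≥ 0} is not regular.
Assume for contradiction that L is regular, and let p ≥ 1 be the pumping length given by the pumping lemma.
Choose s = a^(p²). Then s ∈ L and |s| = p² ≥ p.
By the pumping lemma, s = xyz for some x, y, z with |xy| ≤ p, |y| ≥ 1, and xy^i z ∈ L for every i ≥ 0.
Here y = a^k for some k with 1 ≤ k ≤ |xy| ≤ p.

Take i = 2: |xy²z| = p² + k.
Now p² < p² + k ≤ p² + p < p² + 2p + 1 = (p + 1)².
So |xy²z| lies strictly between the consecutive squares p² and (p + 1)², hence is not a perfect square, and xy²z ∉ L.

This contradicts the pumping lemma, which requires xy^i z ∈ L for all i ≥ 0.
Hence L = {a^(n²) : n ≥ 0} is not regular. ∎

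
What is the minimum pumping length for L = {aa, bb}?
p = 3

For a finite language L, the pumping lemma holds vacuously if p > max|s| for s ∈ L.

The longest string in L = {aa, bb} has length 2.
If p = 3, then no string s ∈ L has |s| ≥ p, so the condition is vacuously true.

The minimum pumping length is p = 3.

Why no smaller p works: for any p ≤ 2, the longest string s ∈ L has |s| = 2 ≥ p, so it would
have to be pumpable; but pumping up (i = 2, 3, ...) produces ever longer strings, which cannot all lie in the
finite language L. So the pumping property fails for every p ≤ 2.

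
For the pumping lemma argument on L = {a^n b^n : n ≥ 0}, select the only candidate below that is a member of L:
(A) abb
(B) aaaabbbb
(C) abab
(B) aaaabbbb

The pumping lemma is applied to a string s that lies in L, so first check membership of each option:
- (A) abb has 1 a's and 2 b's; 1 ≠ 2, so it is not in L ✗
- (B) aaaabbbb = a^4 b^4 has equal counts (4 = 4), so it is in L ✓
- (C) abab has an a after a b, so it is not of the form a^n b^n and is not in L ✗

Only (B) aaaabbbb is in L, so it is the only candidate that could play the role of s.
(In a complete proof one picks s in terms of the pumping length p so that |s| ≥ p is guaranteed; a fixed string like aaaabbbb illustrates the shape of such an s.)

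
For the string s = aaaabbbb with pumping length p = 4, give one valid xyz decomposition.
x = 'aaa', y = 'a', z = 'bbbb'

For s = aaaabbbb and p = 4, one valid decomposition is:
- x = 'aaa' (length 3)
- y = 'a' (length 1)
- z = 'bbbb' (length 4)

Verification:
- xyz = 'aaa' + 'a' + 'bbbb' = aaaabbbb ✓
- |xy| = 4 ≤ 4 ✓
- |y| = 1 > 0 ✓

All pumping lemma constraints are satisfied.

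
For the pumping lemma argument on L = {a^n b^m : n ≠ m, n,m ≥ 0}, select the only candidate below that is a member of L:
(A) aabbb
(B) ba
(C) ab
(A) aabbb

The pumping lemma is applied to a string s that lies in L, so first check membership of each option:
- (A) aabbb = a^2 b^3 with 2 ≠ 3, so it is in L ✓
- (B) ba has an a after a b, so it is not of the form a^n b^m and is not in L ✗
- (C) ab = a^1 b^1 has n = m = 1, so it is not in L ✗

Only (A) aabbb is in L, so it is the only candidate that could play the role of s.
(In a complete proof one picks s in terms of the pumping length p so that |s| ≥ p is guaranteed; a fixed string like aabbb illustrates the shape of such an s.)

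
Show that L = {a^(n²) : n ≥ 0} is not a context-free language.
Assume for contradiction that L is context-free, and let p ≥ 1 be the pumping length given by the pumping lemma for CFLs.
Choose s = a^(p²). Then s ∈ L and |s| = p² ≥ p.
By the CFL pumping lemma, s = uvxyz for some u, v, x, y, z with |vxy| ≤ p, |vy| ≥ 1, and uv^i xy^i z ∈ L for every i ≥ 0.
All symbols are a's, so only lengths matter: let k = |vy|, with 1 ≤ k ≤ |vxy| ≤ p.

Take i = 2: |uv²xy²z| = p² + k, and p² < p² + k ≤ p² + p < (p + 1)².
So the length lies strictly between consecutive squares and is not a perfect square; uv²xy²z ∉ L.

This contradicts the CFL pumping lemma, which requires uv^i xy^i z ∈ L for all i ≥ 0.
Hence L = {a^(n²) : n ≥ 0} is not context-free. ∎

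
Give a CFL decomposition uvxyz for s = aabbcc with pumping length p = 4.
u='a', v='a', x='bb', y='c', z='c'

For s = aabbcc with pumping length p = 4:

One valid decomposition:
- u = 'a'
- v = 'a'
- x = 'bb'
- y = 'c'
- z = 'c'

Verification:
- uvxyz = 'a' + 'a' + 'bb' + 'c' + 'c' = aabbcc ✓
- |vxy| = |'abbc'| = 4 ≤ 4 ✓
- |vy| = |'ac'| = 2 > 0 ✓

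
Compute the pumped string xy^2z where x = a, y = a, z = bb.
aaabb

Given x = 'a', y = 'a', z = 'bb' and i = 2:

xy^2z = x + y·y·...·y (2 times) + z
       = 'a' + 'a'^2 + 'bb'
       = 'a' + 'aa' + 'bb'
       = 'aaabb'

The pumped string is 'aaabb' with length 5.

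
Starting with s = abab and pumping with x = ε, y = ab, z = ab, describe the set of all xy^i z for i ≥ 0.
{xy^i z : i ≥ 0} = {(ab)^(i+1) : i ≥ 0} = {ab, abab, ababab, ...}

With x = ε, y = ab, z = ab: Pumping 'ab' gives strings of alternating a's and b's.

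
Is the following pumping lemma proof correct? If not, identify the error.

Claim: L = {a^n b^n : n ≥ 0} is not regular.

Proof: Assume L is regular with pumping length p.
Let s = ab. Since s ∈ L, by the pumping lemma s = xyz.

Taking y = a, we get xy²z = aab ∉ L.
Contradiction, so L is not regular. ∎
The proof is INCORRECT.

Error: The string s = ab may be shorter than p.
The pumping lemma only applies to strings with |s| ≥ p, and p is not under our control.
We must choose s in terms of p, e.g. s = a^p b^p, to ensure |s| ≥ p.
(The proof also fixes one particular y; a valid argument must handle every decomposition with |xy| ≤ p and |y| ≥ 1 — for s = a^p b^p this forces y = a^k, and then xy²z = a^(p+k) b^p ∉ L.)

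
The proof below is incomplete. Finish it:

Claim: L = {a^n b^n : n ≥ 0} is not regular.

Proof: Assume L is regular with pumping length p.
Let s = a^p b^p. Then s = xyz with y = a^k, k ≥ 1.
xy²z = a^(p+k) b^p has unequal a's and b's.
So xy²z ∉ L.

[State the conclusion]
This contradicts the pumping lemma for regular languages,
which guarantees xy^i z ∈ L for all i ≥ 0.

Since our assumption that L is regular leads to a contradiction,
we conclude that L = {a^n b^n : n ≥ 0} is NOT regular. ∎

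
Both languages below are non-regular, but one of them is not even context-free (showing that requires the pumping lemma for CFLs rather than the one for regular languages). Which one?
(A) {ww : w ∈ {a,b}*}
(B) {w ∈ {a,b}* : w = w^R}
(A) {ww : w ∈ {a,b}*}

(A) {ww : w ∈ {a,b}*} requires the CFL pumping lemma.

- {w ∈ {a,b}* : w = w^R} is context-free (but not regular)
  • Can be shown non-regular with the regular pumping lemma
  • After pumping, the string is no longer symmetric

- {ww : w ∈ {a,b}*} is NOT context-free
  • Requires the CFL pumping lemma to prove
  • Even a PDA cannot compare two arbitrary halves symbol by symbol; CFL pumping on a^p b^p a^p b^p fails

The CFL pumping lemma is "stronger" in that it can prove non-membership
in the larger class of context-free languages.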